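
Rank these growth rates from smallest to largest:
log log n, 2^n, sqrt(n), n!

Ordered by growth rate: log log n < sqrt(n) < 2^n < n!.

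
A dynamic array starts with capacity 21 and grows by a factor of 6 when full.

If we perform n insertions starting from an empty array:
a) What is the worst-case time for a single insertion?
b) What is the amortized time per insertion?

(a) Worst-case single insertion: O(n) -- when the array is full at capacity c, the resize copies all c elements, and c can be Theta(n).
(b) Resizes happen at sizes 21, 126, 756, ... Total copy cost for n insertions: 21 + 126 + ... = O(n) (geometric series with ratio 1/6). Amortized cost per insertion: O(n)/n = O(1).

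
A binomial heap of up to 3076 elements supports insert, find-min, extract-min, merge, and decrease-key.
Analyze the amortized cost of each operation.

A binomial heap with n <= 3076 elements has at most floor(log_2 3076) + 1 = 12 trees. Using potential Phi = number of trees: Insert adds one tree, but cascading merges reduce count -- amortized O(1). Find-min reads the cached minimum pointer: O(1). Extract-min creates O(log n) new trees: O(log n). Merge combines tree lists: O(log n). Decrease-key sifts the element up its tree of height <= log n: O(log n).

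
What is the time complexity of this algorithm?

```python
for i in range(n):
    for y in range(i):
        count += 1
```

Time complexity: O(n^2).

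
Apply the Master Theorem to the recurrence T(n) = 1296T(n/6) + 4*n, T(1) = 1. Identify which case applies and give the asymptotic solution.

a=1296, b=6, f(n)=4*n.
log_6(1296) = 4 > 1.
Since f(n) = O(n^1) is polynomially smaller than n^4, Case 1 applies.
T(n) = Theta(n^4).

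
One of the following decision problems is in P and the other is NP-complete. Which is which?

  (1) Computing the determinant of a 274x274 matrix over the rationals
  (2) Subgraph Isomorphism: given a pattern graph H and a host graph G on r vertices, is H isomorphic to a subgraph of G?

(1) is P: Gaussian elimination runs in O(n^3).
(2) is NP-complete: generalizes Clique and Hamiltonian Path (pattern size is part of the input).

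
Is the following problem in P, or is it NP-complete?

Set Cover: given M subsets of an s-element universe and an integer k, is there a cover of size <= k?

This problem is NP-complete: one of Karp's 21 NP-complete problems (with k part of the input).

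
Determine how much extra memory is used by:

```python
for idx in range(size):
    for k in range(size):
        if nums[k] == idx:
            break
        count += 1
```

Space complexity: O(1).
Only a constant amount of auxiliary storage is used; nothing grows with n.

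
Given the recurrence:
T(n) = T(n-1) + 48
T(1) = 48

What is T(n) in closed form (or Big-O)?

Unrolling: T(n) = T(n-1) + 48 = T(n-2) + 2*48 = ... = T(1) + (n-1)*48 = 48 + (n-1)*48 = 48n.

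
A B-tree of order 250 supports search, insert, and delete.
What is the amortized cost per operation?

B-tree of order 250 has height O(log_250 n). Each operation traverses the tree height. Splits during insert and merges during delete are O(1) each and occur at most once per level. Total cost per operation: O(log_250 n).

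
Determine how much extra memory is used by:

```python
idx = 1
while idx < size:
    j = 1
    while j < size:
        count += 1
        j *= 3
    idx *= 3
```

Space complexity: O(1).
Only a constant amount of auxiliary storage is used; nothing grows with n.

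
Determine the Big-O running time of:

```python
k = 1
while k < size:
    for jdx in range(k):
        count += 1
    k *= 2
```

Time complexity: O(n).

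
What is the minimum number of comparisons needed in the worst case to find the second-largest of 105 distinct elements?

Lower bound: finding the max needs 105-1 comparisons. By the adversary weight-doubling argument, the max must personally win >= ceil(log_2(105)) = 7 comparisons; the 2nd-largest is among those 7 losers, needing 7-1 more comparisons. Total >= 105-1 + 7-1 = 110. A balanced knockout tournament achieves this.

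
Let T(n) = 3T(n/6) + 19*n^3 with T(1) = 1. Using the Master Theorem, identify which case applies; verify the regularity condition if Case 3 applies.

a=3, b=6, f(n)=19*n^3.
log_6(3) = 0.6131 < 3.
f(n) = Omega(n^(0.6131+epsilon)) for some epsilon > 0, so Case 3 is the candidate.
Regularity: a*f(n/b) = 3*19*(n/6)^3 = (3/216)*19*n^3 <= c*f(n) with c = 3/216 < 1. Satisfied.
Case 3: T(n) = Theta(n^3).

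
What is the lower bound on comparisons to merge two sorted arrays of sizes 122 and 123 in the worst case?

Adversary: with |122 - 123| <= 1 the inputs can be fully interleaved so that every adjacent pair in the merged output comes from different arrays. Then each of the 244 adjacent pairs must be directly compared, or the algorithm cannot determine their relative order. Standard merge meets this bound.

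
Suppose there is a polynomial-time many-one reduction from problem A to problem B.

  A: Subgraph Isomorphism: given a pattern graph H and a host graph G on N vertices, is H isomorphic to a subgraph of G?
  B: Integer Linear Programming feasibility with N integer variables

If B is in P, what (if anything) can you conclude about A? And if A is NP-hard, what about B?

A poly-time reduction A <=_p B means any A-instance can be transformed to a B-instance in poly time.
If B is in P: compose the reduction with B's poly-time algorithm to solve A in poly time, so A is in P.
If A is NP-hard: every NP problem reduces to A, which reduces to B; composing reductions, every NP problem reduces to B, so B is NP-hard.
(Here in fact A is NP-complete and B is NP-complete.)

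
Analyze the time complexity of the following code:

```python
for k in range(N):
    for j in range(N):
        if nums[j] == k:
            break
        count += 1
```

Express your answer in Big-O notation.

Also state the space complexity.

Time complexity: O(n^2).
Space complexity: O(1).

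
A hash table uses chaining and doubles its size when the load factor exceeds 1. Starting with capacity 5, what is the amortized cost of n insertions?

Rehashing occurs when load exceeds 1. Total rehash cost is geometric series summing to O(n). Each insertion itself is O(1). Amortized: O(1).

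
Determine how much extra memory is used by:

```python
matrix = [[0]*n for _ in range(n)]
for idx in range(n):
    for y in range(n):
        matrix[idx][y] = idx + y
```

Space complexity: O(n^2).
A 2D structure of size n x n is allocated.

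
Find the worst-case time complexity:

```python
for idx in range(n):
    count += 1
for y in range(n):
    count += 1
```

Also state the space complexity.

Time complexity: O(n).
Space complexity: O(1).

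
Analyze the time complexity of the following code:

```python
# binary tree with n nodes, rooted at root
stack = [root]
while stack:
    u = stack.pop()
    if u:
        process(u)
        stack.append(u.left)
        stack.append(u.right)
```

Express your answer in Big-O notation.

Time complexity: O(n).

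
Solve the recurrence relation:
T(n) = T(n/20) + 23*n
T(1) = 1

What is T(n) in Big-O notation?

Geometric series: 23*n*(1 + 1/20 + 1/20^2 + ...) = O(n). T(n) = O(n).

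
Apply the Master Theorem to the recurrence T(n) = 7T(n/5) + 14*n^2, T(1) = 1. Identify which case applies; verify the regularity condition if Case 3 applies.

a=7, b=5, f(n)=14*n^2.
log_5(7) = 1.209 < 2.
f(n) = Omega(n^(1.209+epsilon)) for some epsilon > 0, so Case 3 is the candidate.
Regularity: a*f(n/b) = 7*14*(n/5)^2 = (7/25)*14*n^2 <= c*f(n) with c = 7/25 < 1. Satisfied.
Case 3: T(n) = Theta(n^2).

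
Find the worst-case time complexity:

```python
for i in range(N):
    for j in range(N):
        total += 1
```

Time complexity: O(n^2).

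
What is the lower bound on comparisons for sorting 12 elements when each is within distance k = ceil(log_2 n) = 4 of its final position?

Partition the 12 positions into floor(n/k) blocks of k = 4 consecutive positions; any permutation within a block keeps every element within k of its final position, so there are at least (k!)^(n/k) distinguishable inputs. Lower bound: log_2((k!)^(n/k)) = (n/k) * log_2(k!) = Theta(n log k); with k = ceil(log_2 n), this is Omega(n log log n).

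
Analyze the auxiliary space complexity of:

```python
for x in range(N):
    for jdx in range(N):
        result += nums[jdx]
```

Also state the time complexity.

Space complexity: O(1).
Only a constant amount of auxiliary storage is used; nothing grows with n.
Time complexity: O(n^2).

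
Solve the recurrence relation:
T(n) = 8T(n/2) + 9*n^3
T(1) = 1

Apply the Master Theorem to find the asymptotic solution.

a=8, b=2, f(n)=9*n^3. log_2(8) = 3. Case 2: T(n) = O(n^3 log n).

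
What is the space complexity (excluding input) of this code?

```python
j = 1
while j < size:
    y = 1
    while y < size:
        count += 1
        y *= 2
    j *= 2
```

Space complexity: O(1).
Only a constant amount of auxiliary storage is used; nothing grows with n.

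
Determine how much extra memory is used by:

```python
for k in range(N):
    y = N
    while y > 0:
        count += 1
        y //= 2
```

Space complexity: O(1).
Only a constant amount of auxiliary storage is used; nothing grows with n.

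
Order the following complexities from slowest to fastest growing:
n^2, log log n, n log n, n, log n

Ordered by growth rate: log log n < log n < n < n log n < n^2.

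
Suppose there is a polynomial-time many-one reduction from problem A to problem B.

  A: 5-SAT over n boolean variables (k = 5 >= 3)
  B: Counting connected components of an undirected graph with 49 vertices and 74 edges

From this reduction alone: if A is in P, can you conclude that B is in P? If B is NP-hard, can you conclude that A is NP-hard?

A poly-time reduction A <=_p B transfers tractability DOWN (B easy => A easy) and hardness UP (A hard => B hard), not the reverse.
From A in P, the reduction alone does NOT give B in P: any problem in P trivially reduces to SAT, yet SAT is not known to be in P.
From B NP-hard, the reduction alone does NOT give A NP-hard: again, easy problems reduce to hard ones.
(Here in fact A is NP-complete and B is in P, so no such reduction is known -- its existence would imply P = NP; the analysis concerns only what the assumed reduction would or would not let you conclude.)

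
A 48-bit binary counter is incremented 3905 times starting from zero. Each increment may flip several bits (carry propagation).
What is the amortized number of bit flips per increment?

Bit i flips on every 2^i-th increment, so over 3905 increments bit i flips floor(3905/2^i) times. Summing over i: total flips < 2 * 3905. Amortized: < 2 = O(1) per increment.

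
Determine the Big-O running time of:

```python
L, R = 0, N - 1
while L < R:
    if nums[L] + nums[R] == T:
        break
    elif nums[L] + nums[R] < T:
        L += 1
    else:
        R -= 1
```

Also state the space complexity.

Time complexity: O(n).
Space complexity: O(1).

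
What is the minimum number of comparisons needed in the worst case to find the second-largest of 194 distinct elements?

Lower bound: finding the max needs 194-1 comparisons. By the adversary weight-doubling argument, the max must personally win >= ceil(log_2(194)) = 8 comparisons; the 2nd-largest is among those 8 losers, needing 8-1 more comparisons. Total >= 194-1 + 8-1 = 200. A balanced knockout tournament achieves this.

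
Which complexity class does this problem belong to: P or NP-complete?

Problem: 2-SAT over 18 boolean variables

This problem is in P: 2-SAT is solvable in linear time via implication-graph SCCs.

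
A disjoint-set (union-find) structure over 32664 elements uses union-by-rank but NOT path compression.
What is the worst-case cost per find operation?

Union-by-rank alone keeps every tree's height <= log_2(32664) ~= 15.0. Each find traverses from a node to its root, costing O(height) = O(log n). Without path compression this bound is tight.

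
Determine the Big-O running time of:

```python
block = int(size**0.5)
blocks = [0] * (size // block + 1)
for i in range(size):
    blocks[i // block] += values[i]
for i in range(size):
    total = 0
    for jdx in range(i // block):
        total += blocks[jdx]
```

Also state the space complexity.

Time complexity: O(n * sqrt(n)).
Space complexity: O(sqrt(n)).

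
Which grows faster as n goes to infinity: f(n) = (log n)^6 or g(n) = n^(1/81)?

g(n) = n^(1/81) grows faster: any positive power of n dominates any polylog.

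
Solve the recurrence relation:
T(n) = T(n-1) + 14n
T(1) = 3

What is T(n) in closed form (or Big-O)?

Unrolling: T(n) = 3 + 14*(2 + 3 + ... + n) = 3 + 14*(n(n+1)/2 - 1) = O(n^2).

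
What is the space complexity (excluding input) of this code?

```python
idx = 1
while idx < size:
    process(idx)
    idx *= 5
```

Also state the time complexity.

Space complexity: O(1).
Only a constant amount of auxiliary storage is used; nothing grows with n.
Time complexity: O(log n).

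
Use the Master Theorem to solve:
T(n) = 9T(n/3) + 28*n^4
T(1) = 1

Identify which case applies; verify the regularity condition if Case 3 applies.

a=9, b=3, f(n)=28*n^4.
log_3(9) = 2 < 4.
f(n) = Omega(n^(2+epsilon)) for some epsilon > 0, so Case 3 is the candidate.
Regularity: a*f(n/b) = 9*28*(n/3)^4 = (9/81)*28*n^4 <= c*f(n) with c = 9/81 < 1. Satisfied.
Case 3: T(n) = Theta(n^4).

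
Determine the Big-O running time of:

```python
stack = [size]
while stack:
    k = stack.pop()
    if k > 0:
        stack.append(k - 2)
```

Time complexity: O(n).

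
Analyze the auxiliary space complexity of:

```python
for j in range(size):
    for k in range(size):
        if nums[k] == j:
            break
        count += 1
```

Space complexity: O(1).
Only a constant amount of auxiliary storage is used; nothing grows with n.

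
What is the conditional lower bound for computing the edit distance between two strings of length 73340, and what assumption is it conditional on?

Under SETH (the Strong Exponential Time Hypothesis), edit distance on length-73340 strings cannot be computed in O(n^(2-epsilon)) time for any epsilon > 0 (Backurs-Indyk). The reduction is from CNF-SAT via the orthogonal vectors problem.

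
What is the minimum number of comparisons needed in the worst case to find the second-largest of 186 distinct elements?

Lower bound: finding the max needs 186-1 comparisons. By the adversary weight-doubling argument, the max must personally win >= ceil(log_2(186)) = 8 comparisons; the 2nd-largest is among those 8 losers, needing 8-1 more comparisons. Total >= 186-1 + 8-1 = 192. A balanced knockout tournament achieves this.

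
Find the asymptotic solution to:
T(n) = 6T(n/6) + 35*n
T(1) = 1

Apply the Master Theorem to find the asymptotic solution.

a=6, b=6, f(n)=35*n. log_6(6) = 1. Case 2: T(n) = O(n log n).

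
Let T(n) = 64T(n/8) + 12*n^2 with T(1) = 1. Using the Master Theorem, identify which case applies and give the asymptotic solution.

a=64, b=8, f(n)=12*n^2.
log_8(64) = 2, so n^(log_b(a)) = n^2.
f(n) = Theta(n^2), so Case 2 applies.
T(n) = Theta(n^2 log n).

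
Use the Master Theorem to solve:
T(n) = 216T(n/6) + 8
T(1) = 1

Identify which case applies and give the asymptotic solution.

a=216, b=6, f(n)=8.
log_6(216) = 3 > 0.
Since f(n) = O(n^0) is polynomially smaller than n^3, Case 1 applies.
T(n) = Theta(n^3).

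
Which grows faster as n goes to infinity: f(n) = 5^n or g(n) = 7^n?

g(n) = 7^n grows faster: (7/5)^n -> infinity since 7/5 > 1.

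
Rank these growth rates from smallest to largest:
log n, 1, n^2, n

Ordered by growth rate: 1 < log n < n < n^2.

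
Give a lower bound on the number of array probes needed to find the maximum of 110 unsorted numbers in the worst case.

Adversary: any unprobed cell could hold a value larger than everything seen so far. If fewer than 110 cells are probed, the adversary places the max in an unprobed cell. So all 110 cells must be examined; together with 110-1 comparisons this is tight.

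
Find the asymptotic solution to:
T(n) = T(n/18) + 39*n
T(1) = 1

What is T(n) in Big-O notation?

Geometric series: 39*n*(1 + 1/18 + 1/18^2 + ...) = O(n). T(n) = O(n).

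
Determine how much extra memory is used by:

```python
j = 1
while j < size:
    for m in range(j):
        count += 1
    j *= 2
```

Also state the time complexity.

Space complexity: O(1).
Only a constant amount of auxiliary storage is used; nothing grows with n.
Time complexity: O(n).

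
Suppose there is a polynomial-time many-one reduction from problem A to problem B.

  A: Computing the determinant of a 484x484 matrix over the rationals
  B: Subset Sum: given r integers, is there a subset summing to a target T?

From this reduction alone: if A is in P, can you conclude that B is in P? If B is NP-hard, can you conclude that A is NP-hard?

A poly-time reduction A <=_p B transfers tractability DOWN (B easy => A easy) and hardness UP (A hard => B hard), not the reverse.
From A in P, the reduction alone does NOT give B in P: any problem in P trivially reduces to SAT, yet SAT is not known to be in P.
From B NP-hard, the reduction alone does NOT give A NP-hard: again, easy problems reduce to hard ones.
(Here in fact A is P and B is NP-complete.)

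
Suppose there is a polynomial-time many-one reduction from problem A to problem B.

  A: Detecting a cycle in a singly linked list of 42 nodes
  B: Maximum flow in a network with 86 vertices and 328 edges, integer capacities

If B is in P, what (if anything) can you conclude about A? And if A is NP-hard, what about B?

A poly-time reduction A <=_p B means any A-instance can be transformed to a B-instance in poly time.
If B is in P: compose the reduction with B's poly-time algorithm to solve A in poly time, so A is in P.
If A is NP-hard: every NP problem reduces to A, which reduces to B; composing reductions, every NP problem reduces to B, so B is NP-hard.
(Here in fact A is P and B is P.)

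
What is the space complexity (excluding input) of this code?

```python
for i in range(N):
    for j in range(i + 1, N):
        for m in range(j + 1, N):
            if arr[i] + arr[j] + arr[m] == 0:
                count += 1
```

Space complexity: O(1).
Only a constant amount of auxiliary storage is used; nothing grows with n.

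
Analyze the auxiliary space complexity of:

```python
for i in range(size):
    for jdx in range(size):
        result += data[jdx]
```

Space complexity: O(1).
Only a constant amount of auxiliary storage is used; nothing grows with n.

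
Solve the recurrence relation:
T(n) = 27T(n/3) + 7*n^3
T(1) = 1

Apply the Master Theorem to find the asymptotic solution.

a=27, b=3, f(n)=7*n^3. log_3(27) = 3. Case 2: T(n) = O(n^3 log n).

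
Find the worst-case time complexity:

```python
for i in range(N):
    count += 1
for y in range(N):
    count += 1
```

Time complexity: O(n).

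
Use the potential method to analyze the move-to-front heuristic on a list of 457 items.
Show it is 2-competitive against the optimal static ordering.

Let Phi = number of inversions between the MTF list and the optimal static list (0 <= Phi <= C(457,2)). Accessing an element at MTF position k and optimal position j: the move-to-front destroys all k-1 inversions in front of it that are not in front in optimal (>= k-j of them) and creates at most j-1 new ones. Amortized cost <= k + (j-1) - (k-j) = 2j - 1 <= 2 * optimal cost.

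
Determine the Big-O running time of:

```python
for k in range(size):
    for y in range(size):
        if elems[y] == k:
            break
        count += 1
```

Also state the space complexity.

Time complexity: O(n^2).
Space complexity: O(1).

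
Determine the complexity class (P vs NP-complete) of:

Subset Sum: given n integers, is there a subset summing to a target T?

This problem is NP-complete: one of Karp's 21 NP-complete problems.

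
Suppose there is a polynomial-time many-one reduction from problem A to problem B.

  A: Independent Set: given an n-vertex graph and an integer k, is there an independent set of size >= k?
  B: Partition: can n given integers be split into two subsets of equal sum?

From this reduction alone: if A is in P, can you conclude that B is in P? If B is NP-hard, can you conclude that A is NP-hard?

A poly-time reduction A <=_p B transfers tractability DOWN (B easy => A easy) and hardness UP (A hard => B hard), not the reverse.
From A in P, the reduction alone does NOT give B in P: any problem in P trivially reduces to SAT, yet SAT is not known to be in P.
From B NP-hard, the reduction alone does NOT give A NP-hard: again, easy problems reduce to hard ones.
(Here in fact A is NP-complete and B is NP-complete.)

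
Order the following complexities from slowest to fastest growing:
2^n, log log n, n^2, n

Ordered by growth rate: log log n < n < n^2 < 2^n.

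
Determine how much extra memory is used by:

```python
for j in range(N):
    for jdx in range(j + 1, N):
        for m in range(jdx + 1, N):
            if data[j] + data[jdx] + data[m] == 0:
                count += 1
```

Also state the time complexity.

Space complexity: O(1).
Only a constant amount of auxiliary storage is used; nothing grows with n.
Time complexity: O(n^3).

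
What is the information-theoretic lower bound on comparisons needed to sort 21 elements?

There are 21! = 51090942171709440000 possible orderings. Each comparison gives 1 bit. We need at least ceil(log_2(51090942171709440000)) = 66 comparisons.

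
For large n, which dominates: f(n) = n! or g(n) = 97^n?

f(n) = n! grows faster: n!/97^n -> infinity by Stirling.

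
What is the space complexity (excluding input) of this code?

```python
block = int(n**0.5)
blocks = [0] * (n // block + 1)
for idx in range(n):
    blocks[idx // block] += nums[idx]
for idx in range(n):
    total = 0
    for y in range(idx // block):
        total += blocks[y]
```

Space complexity: O(sqrt(n)).
Storage scales with sqrt(n).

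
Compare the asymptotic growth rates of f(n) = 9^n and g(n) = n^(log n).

f(n) = 9^n grows faster: take logs: log(n^(log n)) = (log n)^2, log(9^n) = n log 9; n dominates (log n)^2.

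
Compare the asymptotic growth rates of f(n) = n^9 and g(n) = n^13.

g(n) = n^13 grows faster: n^13/n^9 = n^4 -> infinity.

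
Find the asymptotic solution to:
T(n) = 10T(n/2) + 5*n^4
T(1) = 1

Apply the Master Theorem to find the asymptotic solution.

a=10, b=2, f(n)=5*n^4. log_2(10) = 3.322 < 4. Case 3: T(n) = O(n^4).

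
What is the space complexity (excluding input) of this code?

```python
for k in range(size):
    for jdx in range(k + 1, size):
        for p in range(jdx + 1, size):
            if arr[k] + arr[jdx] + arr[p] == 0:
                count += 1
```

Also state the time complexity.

Space complexity: O(1).
Only a constant amount of auxiliary storage is used; nothing grows with n.
Time complexity: O(n^3).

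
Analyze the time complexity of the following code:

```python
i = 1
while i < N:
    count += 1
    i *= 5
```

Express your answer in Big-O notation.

Time complexity: O(log n).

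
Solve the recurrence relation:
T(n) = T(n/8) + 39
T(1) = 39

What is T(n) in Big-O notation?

Each step divides n by 8 and adds 39. After log_8(n) steps, T(n) = O(log n).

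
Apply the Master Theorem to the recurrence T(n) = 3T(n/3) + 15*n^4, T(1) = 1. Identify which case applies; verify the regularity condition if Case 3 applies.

a=3, b=3, f(n)=15*n^4.
log_3(3) = 1 < 4.
f(n) = Omega(n^(1+epsilon)) for some epsilon > 0, so Case 3 is the candidate.
Regularity: a*f(n/b) = 3*15*(n/3)^4 = (3/81)*15*n^4 <= c*f(n) with c = 3/81 < 1. Satisfied.
Case 3: T(n) = Theta(n^4).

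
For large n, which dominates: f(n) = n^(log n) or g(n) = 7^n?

g(n) = 7^n grows faster: take logs: log(n^(log n)) = (log n)^2, log(7^n) = n log 7; n dominates (log n)^2.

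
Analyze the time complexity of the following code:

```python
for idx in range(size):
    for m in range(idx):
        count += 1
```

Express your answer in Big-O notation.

Time complexity: O(n^2).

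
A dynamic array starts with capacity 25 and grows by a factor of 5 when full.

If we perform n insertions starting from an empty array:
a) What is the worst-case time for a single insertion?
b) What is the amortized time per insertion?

(a) Worst-case single insertion: O(n) -- when the array is full at capacity c, the resize copies all c elements, and c can be Theta(n).
(b) Resizes happen at sizes 25, 125, 625, ... Total copy cost for n insertions: 25 + 125 + ... = O(n) (geometric series with ratio 1/5). Amortized cost per insertion: O(n)/n = O(1).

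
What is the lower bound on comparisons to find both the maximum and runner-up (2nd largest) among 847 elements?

Lower bound: finding the max needs 847-1 comparisons. By an adversary weight-doubling argument, the maximum element must personally win at least ceil(log_2(847)) = 10 comparisons in any correct algorithm. The 2nd largest is among those 10 direct losers, and distinguishing it requires 10-1 more comparisons. Total >= 847-1 + 10-1 = 855. A balanced tournament achieves this bound exactly.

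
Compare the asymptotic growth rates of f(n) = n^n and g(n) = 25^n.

f(n) = n^n grows faster: n^n / 25^n = (n/25)^n -> infinity once n > 25.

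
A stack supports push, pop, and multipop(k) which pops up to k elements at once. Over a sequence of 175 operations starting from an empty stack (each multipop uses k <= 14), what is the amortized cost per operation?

Each element is pushed exactly once and popped at most once (whether by pop or as part of a multipop). So the total number of individual pops over the whole sequence is at most the number of pushes, which is at most 175. Total work <= 2 * 175, hence O(1) amortized per operation.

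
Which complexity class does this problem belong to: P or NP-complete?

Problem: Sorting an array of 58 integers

This problem is in P: merge sort runs in O(n log n).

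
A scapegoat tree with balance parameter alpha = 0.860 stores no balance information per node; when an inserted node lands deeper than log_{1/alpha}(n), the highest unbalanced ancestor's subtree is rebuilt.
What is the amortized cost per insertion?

Search/insert path is O(log n). A rebuild of a subtree of size s costs O(s), but with alpha = 0.860 at least Omega(s) insertions must have occurred in that subtree since its last rebuild. Charging O(1) of the rebuild to each such insertion gives O(log n) amortized.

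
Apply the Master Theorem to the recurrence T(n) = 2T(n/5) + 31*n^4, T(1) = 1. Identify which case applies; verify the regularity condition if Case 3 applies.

a=2, b=5, f(n)=31*n^4.
log_5(2) = 0.4307 < 4.
f(n) = Omega(n^(0.4307+epsilon)) for some epsilon > 0, so Case 3 is the candidate.
Regularity: a*f(n/b) = 2*31*(n/5)^4 = (2/625)*31*n^4 <= c*f(n) with c = 2/625 < 1. Satisfied.
Case 3: T(n) = Theta(n^4).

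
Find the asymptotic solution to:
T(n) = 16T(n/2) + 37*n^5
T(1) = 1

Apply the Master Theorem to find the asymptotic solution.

a=16, b=2, f(n)=37*n^5. log_2(16) = 4 < 5. Case 3: T(n) = O(n^5).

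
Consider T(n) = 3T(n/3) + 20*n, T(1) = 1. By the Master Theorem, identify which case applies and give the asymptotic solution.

a=3, b=3, f(n)=20*n.
log_3(3) = 1, so n^(log_b(a)) = n.
f(n) = Theta(n), so Case 2 applies.
T(n) = Theta(n log n).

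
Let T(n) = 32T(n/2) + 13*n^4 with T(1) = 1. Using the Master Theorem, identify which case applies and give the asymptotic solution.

a=32, b=2, f(n)=13*n^4.
log_2(32) = 5 > 4.
Since f(n) = O(n^4) is polynomially smaller than n^5, Case 1 applies.
T(n) = Theta(n^5).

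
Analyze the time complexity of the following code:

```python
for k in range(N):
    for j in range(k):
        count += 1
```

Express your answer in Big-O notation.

Time complexity: O(n^2).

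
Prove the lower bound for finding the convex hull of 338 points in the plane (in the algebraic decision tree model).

Reduction from sorting: given 338 numbers x_1,...,x_{338}, map x_i to the point (x_i, x_i^2) on the parabola y = x^2. All points are on the convex hull, and walking the hull gives them in sorted x-order. Since sorting requires Omega(n log n), so does planar convex hull.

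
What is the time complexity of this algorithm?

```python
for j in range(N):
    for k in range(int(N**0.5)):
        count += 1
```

Time complexity: O(n * sqrt(n)).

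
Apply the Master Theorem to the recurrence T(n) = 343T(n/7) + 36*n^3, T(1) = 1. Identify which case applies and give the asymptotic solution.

a=343, b=7, f(n)=36*n^3.
log_7(343) = 3, so n^(log_b(a)) = n^3.
f(n) = Theta(n^3), so Case 2 applies.
T(n) = Theta(n^3 log n).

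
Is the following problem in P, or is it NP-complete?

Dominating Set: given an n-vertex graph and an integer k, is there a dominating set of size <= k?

This problem is NP-complete: reduces from Set Cover (with k part of the input).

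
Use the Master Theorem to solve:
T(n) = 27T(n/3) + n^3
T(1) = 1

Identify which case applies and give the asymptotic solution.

a=27, b=3, f(n)=n^3.
log_3(27) = 3, so n^(log_b(a)) = n^3.
f(n) = Theta(n^3), so Case 2 applies.
T(n) = Theta(n^3 log n).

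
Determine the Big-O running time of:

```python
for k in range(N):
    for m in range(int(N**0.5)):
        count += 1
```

Time complexity: O(n * sqrt(n)).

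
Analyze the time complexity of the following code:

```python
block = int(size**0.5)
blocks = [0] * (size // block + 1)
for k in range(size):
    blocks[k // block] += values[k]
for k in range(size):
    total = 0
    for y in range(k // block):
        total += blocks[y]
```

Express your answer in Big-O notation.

Time complexity: O(n * sqrt(n)).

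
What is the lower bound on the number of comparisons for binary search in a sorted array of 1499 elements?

With 1499 possible positions, we need at least ceil(log_2(1499)) = 11 comparisons. Each comparison splits the remaining candidates by at most half.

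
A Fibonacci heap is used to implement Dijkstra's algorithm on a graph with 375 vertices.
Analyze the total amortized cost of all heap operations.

Dijkstra performs 375 insert, 375 extract-min, and at most E decrease-key operations. With Fibonacci heap: insert O(1) amortized, extract-min O(log n) amortized, decrease-key O(1) amortized. Total with n = 375: O(n * 1 + n * log n + E * 1) = O(n log n + E).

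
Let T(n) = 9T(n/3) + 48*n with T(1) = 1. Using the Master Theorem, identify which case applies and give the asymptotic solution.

a=9, b=3, f(n)=48*n.
log_3(9) = 2 > 1.
Since f(n) = O(n^1) is polynomially smaller than n^2, Case 1 applies.
T(n) = Theta(n^2).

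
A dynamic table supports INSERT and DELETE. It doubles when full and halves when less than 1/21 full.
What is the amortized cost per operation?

Using potential function Phi = |2*num_items - table_size| when load > 1/2, and Phi = table_size/2 - num_items otherwise. The gap of 1/21 vs 1/2 for shrinking prevents thrashing. Both insert and delete have O(1) amortized cost.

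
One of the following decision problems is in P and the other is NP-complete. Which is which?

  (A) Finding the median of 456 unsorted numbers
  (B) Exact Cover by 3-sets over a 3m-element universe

(A) is P: linear-time selection (median-of-medians) runs in O(n).
(B) is NP-complete: one of Karp's 21 NP-complete problems.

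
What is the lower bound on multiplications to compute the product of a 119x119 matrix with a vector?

A 119x119 matrix-vector product has 119 inner products of length 119. Output depends on all 119^2 = 14161 matrix entries. At least 14161 multiplications needed.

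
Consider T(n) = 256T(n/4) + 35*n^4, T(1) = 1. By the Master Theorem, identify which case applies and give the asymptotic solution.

a=256, b=4, f(n)=35*n^4.
log_4(256) = 4, so n^(log_b(a)) = n^4.
f(n) = Theta(n^4), so Case 2 applies.
T(n) = Theta(n^4 log n).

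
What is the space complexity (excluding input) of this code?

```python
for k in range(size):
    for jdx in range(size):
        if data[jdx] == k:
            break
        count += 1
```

Space complexity: O(1).
Only a constant amount of auxiliary storage is used; nothing grows with n.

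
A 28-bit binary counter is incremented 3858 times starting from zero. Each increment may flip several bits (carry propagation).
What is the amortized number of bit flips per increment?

Bit i flips on every 2^i-th increment, so over 3858 increments bit i flips floor(3858/2^i) times. Summing over i: total flips < 2 * 3858. Amortized: < 2 = O(1) per increment.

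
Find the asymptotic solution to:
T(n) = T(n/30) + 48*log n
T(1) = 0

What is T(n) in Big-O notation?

Each of the log_30(n) levels adds O(log n). T(n) = O(log^2 n).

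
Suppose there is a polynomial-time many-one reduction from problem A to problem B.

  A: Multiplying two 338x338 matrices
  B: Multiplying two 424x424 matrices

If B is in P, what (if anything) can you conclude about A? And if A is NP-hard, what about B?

A poly-time reduction A <=_p B means any A-instance can be transformed to a B-instance in poly time.
If B is in P: compose the reduction with B's poly-time algorithm to solve A in poly time, so A is in P.
If A is NP-hard: every NP problem reduces to A, which reduces to B; composing reductions, every NP problem reduces to B, so B is NP-hard.
(Here in fact A is P and B is P.)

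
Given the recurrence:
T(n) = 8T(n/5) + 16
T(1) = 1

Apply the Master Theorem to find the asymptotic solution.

a=8, b=5, f(n)=16. log_5(8) = 1.292. Case 1 of Master Theorem: T(n) = O(n^1.292).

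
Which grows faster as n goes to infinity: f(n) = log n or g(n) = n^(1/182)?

g(n) = n^(1/182) grows faster: any positive power of n dominates log n.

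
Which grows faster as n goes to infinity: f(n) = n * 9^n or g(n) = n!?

g(n) = n! grows faster: by Stirling n! ~ (n/e)^n sqrt(2*pi*n); (n/e)^n eventually dominates n * 9^n.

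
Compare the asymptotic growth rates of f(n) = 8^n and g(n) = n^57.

f(n) = 8^n grows faster: any exponential with base > 1 dominates every polynomial.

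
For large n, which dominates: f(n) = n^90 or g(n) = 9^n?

g(n) = 9^n grows faster: any exponential with base > 1 dominates every polynomial.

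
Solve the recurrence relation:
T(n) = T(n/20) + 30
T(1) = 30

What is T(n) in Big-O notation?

Each step divides n by 20 and adds 30. After log_20(n) steps, T(n) = O(log n).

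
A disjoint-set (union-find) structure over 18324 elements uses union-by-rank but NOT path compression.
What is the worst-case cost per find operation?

Union-by-rank alone keeps every tree's height <= log_2(18324) ~= 14.2. Each find traverses from a node to its root, costing O(height) = O(log n). Without path compression this bound is tight.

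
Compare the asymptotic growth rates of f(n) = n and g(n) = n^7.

g(n) = n^7 grows faster: n^7/n = n^6 -> infinity.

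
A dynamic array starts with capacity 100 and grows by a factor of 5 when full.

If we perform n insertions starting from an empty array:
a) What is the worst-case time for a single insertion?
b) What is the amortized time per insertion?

(a) Worst-case single insertion: O(n) -- when the array is full at capacity c, the resize copies all c elements, and c can be Theta(n).
(b) Resizes happen at sizes 100, 500, 2500, ... Total copy cost for n insertions: 100 + 500 + ... = O(n) (geometric series with ratio 1/5). Amortized cost per insertion: O(n)/n = O(1).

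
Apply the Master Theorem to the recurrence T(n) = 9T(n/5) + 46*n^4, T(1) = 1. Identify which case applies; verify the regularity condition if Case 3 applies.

a=9, b=5, f(n)=46*n^4.
log_5(9) = 1.365 < 4.
f(n) = Omega(n^(1.365+epsilon)) for some epsilon > 0, so Case 3 is the candidate.
Regularity: a*f(n/b) = 9*46*(n/5)^4 = (9/625)*46*n^4 <= c*f(n) with c = 9/625 < 1. Satisfied.
Case 3: T(n) = Theta(n^4).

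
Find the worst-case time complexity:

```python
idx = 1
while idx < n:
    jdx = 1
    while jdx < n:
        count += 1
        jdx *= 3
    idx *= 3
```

Time complexity: O(log^2 n).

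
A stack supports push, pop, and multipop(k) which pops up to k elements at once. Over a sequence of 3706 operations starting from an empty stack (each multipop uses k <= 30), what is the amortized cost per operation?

Each element is pushed exactly once and popped at most once (whether by pop or as part of a multipop). So the total number of individual pops over the whole sequence is at most the number of pushes, which is at most 3706. Total work <= 2 * 3706, hence O(1) amortized per operation.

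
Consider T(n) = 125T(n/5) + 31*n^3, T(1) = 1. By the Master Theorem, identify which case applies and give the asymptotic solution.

a=125, b=5, f(n)=31*n^3.
log_5(125) = 3, so n^(log_b(a)) = n^3.
f(n) = Theta(n^3), so Case 2 applies.
T(n) = Theta(n^3 log n).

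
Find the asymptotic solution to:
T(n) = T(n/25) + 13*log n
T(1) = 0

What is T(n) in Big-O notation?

Each of the log_25(n) levels adds O(log n). T(n) = O(log^2 n).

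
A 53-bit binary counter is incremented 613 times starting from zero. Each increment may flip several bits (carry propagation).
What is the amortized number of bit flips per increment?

Bit i flips on every 2^i-th increment, so over 613 increments bit i flips floor(613/2^i) times. Summing over i: total flips < 2 * 613. Amortized: < 2 = O(1) per increment.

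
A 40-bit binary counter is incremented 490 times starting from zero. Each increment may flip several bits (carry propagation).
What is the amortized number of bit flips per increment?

Bit i flips on every 2^i-th increment, so over 490 increments bit i flips floor(490/2^i) times. Summing over i: total flips < 2 * 490. Amortized: < 2 = O(1) per increment.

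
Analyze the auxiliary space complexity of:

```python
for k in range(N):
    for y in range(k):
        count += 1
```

Space complexity: O(1).
Only a constant amount of auxiliary storage is used; nothing grows with n.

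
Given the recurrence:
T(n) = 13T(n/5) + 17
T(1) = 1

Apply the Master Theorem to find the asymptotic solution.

a=13, b=5, f(n)=17. log_5(13) = 1.594. Case 1 of Master Theorem: T(n) = O(n^1.594).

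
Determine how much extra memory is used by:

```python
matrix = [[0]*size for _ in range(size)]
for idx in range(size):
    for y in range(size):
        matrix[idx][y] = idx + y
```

Space complexity: O(n^2).
A 2D structure of size n x n is allocated.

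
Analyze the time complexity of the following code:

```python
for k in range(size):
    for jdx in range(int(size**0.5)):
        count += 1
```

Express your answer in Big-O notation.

Time complexity: O(n * sqrt(n)).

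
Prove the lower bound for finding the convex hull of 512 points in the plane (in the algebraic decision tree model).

Reduction from sorting: given 512 numbers x_1,...,x_{512}, map x_i to the point (x_i, x_i^2) on the parabola y = x^2. All points are on the convex hull, and walking the hull gives them in sorted x-order. Since sorting requires Omega(n log n), so does planar convex hull.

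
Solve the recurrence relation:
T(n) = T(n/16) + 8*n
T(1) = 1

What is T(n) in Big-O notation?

Geometric series: 8*n*(1 + 1/16 + 1/16^2 + ...) = O(n). T(n) = O(n).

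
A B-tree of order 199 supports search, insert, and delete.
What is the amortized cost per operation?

B-tree of order 199 has height O(log_199 n). Each operation traverses the tree height. Splits during insert and merges during delete are O(1) each and occur at most once per level. Total cost per operation: O(log_199 n).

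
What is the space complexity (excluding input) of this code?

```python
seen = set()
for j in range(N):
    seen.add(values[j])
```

Space complexity: O(n).
Auxiliary storage grows linearly with the input size n in the worst case.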